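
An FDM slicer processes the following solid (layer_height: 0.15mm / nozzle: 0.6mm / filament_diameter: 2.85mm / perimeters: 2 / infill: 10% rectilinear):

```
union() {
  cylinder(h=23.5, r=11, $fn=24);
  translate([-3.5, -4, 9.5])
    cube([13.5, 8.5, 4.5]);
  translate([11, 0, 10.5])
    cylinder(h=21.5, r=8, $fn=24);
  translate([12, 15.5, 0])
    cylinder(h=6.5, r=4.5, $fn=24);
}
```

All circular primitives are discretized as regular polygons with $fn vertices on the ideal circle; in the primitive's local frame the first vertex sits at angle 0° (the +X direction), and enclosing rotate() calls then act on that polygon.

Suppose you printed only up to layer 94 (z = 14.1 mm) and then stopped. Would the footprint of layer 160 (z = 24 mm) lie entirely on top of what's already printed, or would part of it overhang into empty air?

Compare the two slices. At z = 14.1: the cylinder: section is a regular 24-gon, circumradius r=11 (area = (24/2)·11.000²·sin(360°/24) = 375.81 mm²); the cube at (-3.5, -4) is not intersected at this z (z outside [9.5, 14]); the cylinder at (11, 0): section is a regular 24-gon, circumradius r=8 (area = (24/2)·8.000²·sin(360°/24) = 198.77 mm²); the cylinder at (12, 15.5) is absent (z outside [0, 6.5]); Merging all regions: the regions partially overlap — summed areas 574.58 mm² minus the doubly-counted overlap 82.87 mm² gives 491.71 mm² — area = 491.71 mm². At z = 24: the cylinder is absent (z outside [0, 23.5]); the cube at (-3.5, -4) does not reach this height (z outside [9.5, 14]); the r=8 cylinder at (11, 0) contributes a regular 24-gon of circumradius 8 (area = (24/2)·8.000²·sin(360°/24) = 198.77 mm²); the cylinder at (12, 15.5) is not intersected at this z (z outside [0, 6.5]); Taking the union: only the r=8 cylinder at (11, 0) is present, so the union is just that shape — area = 198.77 mm². Checking containment: the cross-section at z = 24 is a subset of the cross-section at z = 14.1.

entirely on top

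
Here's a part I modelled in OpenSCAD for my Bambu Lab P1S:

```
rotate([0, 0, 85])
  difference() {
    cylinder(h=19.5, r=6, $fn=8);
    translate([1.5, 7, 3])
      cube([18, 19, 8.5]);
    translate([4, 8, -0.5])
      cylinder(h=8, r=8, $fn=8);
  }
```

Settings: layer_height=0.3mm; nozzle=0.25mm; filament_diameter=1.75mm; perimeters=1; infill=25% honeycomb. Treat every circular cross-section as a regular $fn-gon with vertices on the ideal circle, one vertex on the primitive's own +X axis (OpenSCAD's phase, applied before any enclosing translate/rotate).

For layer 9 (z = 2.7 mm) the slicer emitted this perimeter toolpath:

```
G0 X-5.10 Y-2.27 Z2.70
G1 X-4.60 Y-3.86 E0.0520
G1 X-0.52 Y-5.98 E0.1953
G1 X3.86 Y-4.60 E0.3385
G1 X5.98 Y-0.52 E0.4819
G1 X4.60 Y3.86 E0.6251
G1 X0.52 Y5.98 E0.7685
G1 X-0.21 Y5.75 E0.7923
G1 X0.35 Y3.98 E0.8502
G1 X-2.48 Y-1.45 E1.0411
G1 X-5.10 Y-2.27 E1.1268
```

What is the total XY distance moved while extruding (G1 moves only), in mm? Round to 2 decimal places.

36.14 mm

Sum the Euclidean lengths of each G1 segment: total = 36.14 mm.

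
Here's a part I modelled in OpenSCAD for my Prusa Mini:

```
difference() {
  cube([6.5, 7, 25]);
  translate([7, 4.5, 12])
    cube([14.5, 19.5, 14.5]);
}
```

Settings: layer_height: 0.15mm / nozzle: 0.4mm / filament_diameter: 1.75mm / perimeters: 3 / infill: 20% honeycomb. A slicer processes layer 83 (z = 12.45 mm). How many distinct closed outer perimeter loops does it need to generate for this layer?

1

At z = 12.45 mm: the cube is present — its section is the full 6.5×7 rectangle; the cube at (7, 4.5) (footprint 14.5×19.5) is included at this height; After the difference (first − rest): starting from the 6.5×7 cube, the 14.5×19.5 cube at (7, 4.5) misses the remaining region (no effect) — 1 connected region. The result has 1 disconnected region.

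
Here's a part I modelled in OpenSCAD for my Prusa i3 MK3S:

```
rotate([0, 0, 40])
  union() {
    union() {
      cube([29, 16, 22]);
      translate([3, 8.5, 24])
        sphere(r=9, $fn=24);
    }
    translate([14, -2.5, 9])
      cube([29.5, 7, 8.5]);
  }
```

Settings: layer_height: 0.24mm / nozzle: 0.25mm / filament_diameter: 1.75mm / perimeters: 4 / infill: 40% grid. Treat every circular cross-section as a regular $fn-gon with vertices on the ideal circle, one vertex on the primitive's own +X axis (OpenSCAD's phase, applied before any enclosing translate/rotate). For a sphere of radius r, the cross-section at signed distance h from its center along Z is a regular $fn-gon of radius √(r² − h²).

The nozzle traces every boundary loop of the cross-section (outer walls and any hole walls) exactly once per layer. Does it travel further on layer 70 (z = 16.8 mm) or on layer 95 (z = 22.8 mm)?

Layer 70 (z = 16.8): the 29×16 cube contributes its full rectangle (perimeter 90.00 mm); the sphere at (3, 8.5): section is a regular 24-gon, circumradius = √(r²−h²) = √(9²−7.2²) = 5.400 (perimeter = 2·24·5.400·sin(180°/24) = 33.83 mm); Merging all regions: the regions partially overlap (shared area 75.74 mm²), so the edge portions inside another operand are dropped and the merged outline is re-measured after clipping — boundary = 91.63 mm; the cube at (14, -2.5) is present — its section is the full 29.5×7 rectangle (perimeter 73.00 mm); Taking the union: the regions partially overlap (shared area 67.50 mm²), so the edge portions inside another operand are dropped and the merged outline is re-measured after clipping — boundary = 125.63 mm; (rotated 40° about Z; rotation is an isometry so areas/perimeters/island counts are preserved). So its perimeter = 125.63 mm. Layer 95 (z = 22.8): the cube does not reach this height (z outside [0, 22]); the r=9 sphere at (3, 8.5) slices to a regular 24-gon of circumradius 8.920 (√(r²−h²) with h=1.2 from center) (perimeter = 2·24·8.920·sin(180°/24) = 55.88 mm); Merging all regions: only the r=9 sphere at (3, 8.5) is present, so the union is just that shape — boundary = 55.88 mm; the cube at (14, -2.5) is not intersected at this z (z outside [9, 17.5]); Merging all regions: only that combined region is present, so the union is just that shape — boundary = 55.88 mm; (rotated 40° about Z; rotation is an isometry so areas/perimeters/island counts are preserved). So its perimeter = 55.88 mm. Layer 70 is larger (125.63 vs 55.88 mm).

layer 70 (z = 16.8 mm)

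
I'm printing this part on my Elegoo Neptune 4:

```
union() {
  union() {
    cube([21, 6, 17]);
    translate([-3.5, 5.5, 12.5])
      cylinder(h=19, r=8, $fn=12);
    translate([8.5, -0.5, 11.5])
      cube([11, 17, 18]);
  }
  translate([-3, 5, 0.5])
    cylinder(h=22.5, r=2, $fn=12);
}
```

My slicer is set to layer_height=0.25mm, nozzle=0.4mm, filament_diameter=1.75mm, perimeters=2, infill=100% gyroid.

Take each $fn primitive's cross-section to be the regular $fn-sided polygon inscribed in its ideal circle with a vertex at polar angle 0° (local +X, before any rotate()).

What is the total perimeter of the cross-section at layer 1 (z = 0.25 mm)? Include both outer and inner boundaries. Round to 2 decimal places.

54.00 mm

At z = 0.25 mm: the cube (footprint 21×6) is included at this height (perimeter 54.00 mm); the cylinder at (-3.5, 5.5) does not reach this height (z outside [12.5, 31.5]); the cube at (8.5, -0.5) does not reach this height (z outside [11.5, 29.5]); Taking the union: only the 21×6 cube is present, so the union is just that shape — boundary = 54.00 mm; the cylinder at (-3, 5) does not reach this height (z outside [0.5, 23]); Combining (union): only that combined region is present, so the union is just that shape — boundary = 54.00 mm. Overall, the cross-section is a single solid region. Total boundary length (outer) = 54.00 mm.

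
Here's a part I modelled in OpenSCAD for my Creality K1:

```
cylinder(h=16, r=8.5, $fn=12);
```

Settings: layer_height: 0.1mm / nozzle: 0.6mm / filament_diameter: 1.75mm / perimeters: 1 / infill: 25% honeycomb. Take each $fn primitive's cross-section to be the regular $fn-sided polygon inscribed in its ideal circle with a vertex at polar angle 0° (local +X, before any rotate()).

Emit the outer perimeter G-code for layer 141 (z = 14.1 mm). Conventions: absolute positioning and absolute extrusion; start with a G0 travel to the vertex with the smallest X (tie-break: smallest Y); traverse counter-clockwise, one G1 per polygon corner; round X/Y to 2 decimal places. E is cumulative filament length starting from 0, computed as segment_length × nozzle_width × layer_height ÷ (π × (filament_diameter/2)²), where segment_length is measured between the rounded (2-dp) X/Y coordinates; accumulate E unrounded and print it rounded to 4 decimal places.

At z = 14.1 mm: the r=8.5 cylinder gives a regular 12-gon of circumradius 8.5 (constant along its height). The outline is a single polygon with 12 vertices. Extrusion per mm of travel: 0.6 × 0.1 / (π × 0.875²) = 0.024945. Accumulating E over each segment gives final E = 1.3170.

G0 X-8.50 Y0.00 Z14.10
G1 X-7.36 Y-4.25 E0.1098
G1 X-4.25 Y-7.36 E0.2195
G1 X0.00 Y-8.50 E0.3292
G1 X4.25 Y-7.36 E0.4390
G1 X7.36 Y-4.25 E0.5487
G1 X8.50 Y0.00 E0.6585
G1 X7.36 Y4.25 E0.7682
G1 X4.25 Y7.36 E0.8780
G1 X0.00 Y8.50 E0.9877
G1 X-4.25 Y7.36 E1.0975
G1 X-7.36 Y4.25 E1.2072
G1 X-8.50 Y0.00 E1.3170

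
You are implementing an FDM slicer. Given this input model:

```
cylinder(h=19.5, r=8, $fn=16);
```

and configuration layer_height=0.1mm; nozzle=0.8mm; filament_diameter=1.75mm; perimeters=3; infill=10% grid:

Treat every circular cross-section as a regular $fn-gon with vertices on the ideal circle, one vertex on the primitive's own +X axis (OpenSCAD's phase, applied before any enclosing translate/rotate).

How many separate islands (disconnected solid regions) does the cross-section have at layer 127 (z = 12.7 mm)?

At z = 12.7 mm: the r=8 cylinder contributes a regular 16-gon of circumradius 8. Overall, the cross-section is a single solid region. Island count = 1.

1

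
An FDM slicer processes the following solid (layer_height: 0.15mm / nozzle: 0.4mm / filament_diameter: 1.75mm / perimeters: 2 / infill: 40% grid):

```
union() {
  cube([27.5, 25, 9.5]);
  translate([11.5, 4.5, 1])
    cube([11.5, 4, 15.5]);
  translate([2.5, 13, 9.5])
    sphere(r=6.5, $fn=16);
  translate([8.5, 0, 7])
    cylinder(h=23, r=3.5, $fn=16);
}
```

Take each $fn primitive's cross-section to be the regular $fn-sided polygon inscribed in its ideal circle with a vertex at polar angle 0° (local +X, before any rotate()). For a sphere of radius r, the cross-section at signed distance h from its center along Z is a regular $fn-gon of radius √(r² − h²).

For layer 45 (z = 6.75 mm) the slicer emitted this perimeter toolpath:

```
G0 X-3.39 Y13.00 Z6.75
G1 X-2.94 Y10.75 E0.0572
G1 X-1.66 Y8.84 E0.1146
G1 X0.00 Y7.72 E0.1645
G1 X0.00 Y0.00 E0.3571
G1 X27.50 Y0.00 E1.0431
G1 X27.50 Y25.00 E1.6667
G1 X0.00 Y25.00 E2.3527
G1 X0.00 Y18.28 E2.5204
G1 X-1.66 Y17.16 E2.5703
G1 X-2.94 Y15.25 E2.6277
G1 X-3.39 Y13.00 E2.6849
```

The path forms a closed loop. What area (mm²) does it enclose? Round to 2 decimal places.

712.39 mm²

Apply the shoelace formula to the sequence of (X, Y) vertices; enclosed area = 712.39 mm².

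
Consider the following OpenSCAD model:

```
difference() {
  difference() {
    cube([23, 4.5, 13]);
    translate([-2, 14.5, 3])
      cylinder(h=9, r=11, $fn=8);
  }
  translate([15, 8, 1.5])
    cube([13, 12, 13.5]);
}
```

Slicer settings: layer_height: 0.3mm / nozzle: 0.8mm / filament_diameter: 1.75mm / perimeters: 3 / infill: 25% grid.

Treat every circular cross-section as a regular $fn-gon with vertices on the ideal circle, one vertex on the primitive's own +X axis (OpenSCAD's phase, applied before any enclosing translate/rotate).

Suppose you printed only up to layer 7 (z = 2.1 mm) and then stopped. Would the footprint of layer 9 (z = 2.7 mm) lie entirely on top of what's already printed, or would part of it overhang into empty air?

entirely on top

Compare the two slices. At z = 2.1: the cube is present — its section is the full 23×4.5 rectangle (area 103.50 mm²); the cylinder at (-2, 14.5) is not intersected at this z (z outside [3, 12]); Taking the first minus the rest: none of the subtracted shapes is present at this height, so the 23×4.5 cube is unchanged — area = 103.50 mm²; the cube at (15, 8) is present — its section is the full 13×12 rectangle (area 156.00 mm²); Taking the first minus the rest: starting from that combined region (103.50 mm²), the 13×12 cube at (15, 8) misses the remaining region (no effect) — area = 103.50 mm². At z = 2.7: the cube is present — its section is the full 23×4.5 rectangle (area 103.50 mm²); the cylinder at (-2, 14.5) does not reach this height (z outside [3, 12]); Subtracting the remaining from the first: none of the subtracted shapes is present at this height, so the 23×4.5 cube is unchanged — area = 103.50 mm²; the cube at (15, 8) (footprint 13×12) is included at this height (area 156.00 mm²); After the difference (first − rest): starting from the result so far (103.50 mm²), the 13×12 cube at (15, 8) misses the remaining region (no effect) — area = 103.50 mm². Checking containment: the cross-section at z = 2.7 is a subset of the cross-section at z = 2.1.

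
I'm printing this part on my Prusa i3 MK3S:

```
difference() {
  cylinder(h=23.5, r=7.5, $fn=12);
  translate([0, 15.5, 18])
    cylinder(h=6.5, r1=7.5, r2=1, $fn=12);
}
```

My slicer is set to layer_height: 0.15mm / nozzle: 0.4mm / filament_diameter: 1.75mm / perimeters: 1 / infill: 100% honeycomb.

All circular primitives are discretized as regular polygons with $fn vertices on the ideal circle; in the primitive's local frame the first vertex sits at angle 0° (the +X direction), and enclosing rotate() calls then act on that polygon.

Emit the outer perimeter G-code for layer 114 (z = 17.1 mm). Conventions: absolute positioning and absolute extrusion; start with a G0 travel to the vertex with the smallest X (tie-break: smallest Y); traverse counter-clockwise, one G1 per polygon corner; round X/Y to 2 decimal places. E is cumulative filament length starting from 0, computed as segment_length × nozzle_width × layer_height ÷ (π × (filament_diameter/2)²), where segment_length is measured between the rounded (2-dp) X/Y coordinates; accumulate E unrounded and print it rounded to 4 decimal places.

G0 X-7.50 Y0.00 Z17.10
G1 X-6.50 Y-3.75 E0.0968
G1 X-3.75 Y-6.50 E0.1938
G1 X0.00 Y-7.50 E0.2906
G1 X3.75 Y-6.50 E0.3875
G1 X6.50 Y-3.75 E0.4845
G1 X7.50 Y0.00 E0.5813
G1 X6.50 Y3.75 E0.6781
G1 X3.75 Y6.50 E0.7751
G1 X0.00 Y7.50 E0.8719
G1 X-3.75 Y6.50 E0.9687
G1 X-6.50 Y3.75 E1.0657
G1 X-7.50 Y0.00 E1.1626

At z = 17.1 mm: the r=7.5 cylinder contributes a regular 12-gon of circumradius 7.5; the cone at (0, 15.5) does not reach this height (z outside [18, 24.5]); Subtracting the remaining from the first: none of the subtracted shapes is present at this height, so the r=7.5 cylinder is unchanged — 1 connected region. The outline is a single polygon with 12 vertices. Extrusion per mm of travel: 0.4 × 0.15 / (π × 0.875²) = 0.024945. Accumulating E over each segment gives final E = 1.1626.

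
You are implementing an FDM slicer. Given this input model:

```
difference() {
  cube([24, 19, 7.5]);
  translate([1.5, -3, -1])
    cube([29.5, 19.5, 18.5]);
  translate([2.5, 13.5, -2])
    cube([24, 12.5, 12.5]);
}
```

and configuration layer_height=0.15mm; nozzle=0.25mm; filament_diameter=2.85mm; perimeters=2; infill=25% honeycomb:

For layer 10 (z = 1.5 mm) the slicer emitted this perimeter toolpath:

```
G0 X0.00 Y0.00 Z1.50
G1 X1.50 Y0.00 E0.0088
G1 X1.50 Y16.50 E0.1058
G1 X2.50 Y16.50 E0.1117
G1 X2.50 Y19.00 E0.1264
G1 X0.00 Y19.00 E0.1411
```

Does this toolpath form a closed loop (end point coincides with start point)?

no

Start point (G0): (0.00, 0.00). End point (last G1): the path does not return to the start — open.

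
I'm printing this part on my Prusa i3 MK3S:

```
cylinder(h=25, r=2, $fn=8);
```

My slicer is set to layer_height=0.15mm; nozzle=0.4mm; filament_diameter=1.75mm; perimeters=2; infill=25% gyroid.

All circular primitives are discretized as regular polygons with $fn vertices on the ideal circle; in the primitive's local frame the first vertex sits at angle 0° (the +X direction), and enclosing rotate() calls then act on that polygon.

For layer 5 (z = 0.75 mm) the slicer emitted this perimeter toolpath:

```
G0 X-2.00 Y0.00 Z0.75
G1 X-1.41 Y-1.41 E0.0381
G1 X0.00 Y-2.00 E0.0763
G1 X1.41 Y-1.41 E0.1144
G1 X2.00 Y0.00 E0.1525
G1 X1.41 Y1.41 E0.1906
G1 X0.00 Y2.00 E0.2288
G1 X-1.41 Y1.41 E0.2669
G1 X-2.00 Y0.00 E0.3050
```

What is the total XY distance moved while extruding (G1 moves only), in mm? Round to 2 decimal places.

Sum the Euclidean lengths of each G1 segment: total = 12.23 mm.

12.23 mm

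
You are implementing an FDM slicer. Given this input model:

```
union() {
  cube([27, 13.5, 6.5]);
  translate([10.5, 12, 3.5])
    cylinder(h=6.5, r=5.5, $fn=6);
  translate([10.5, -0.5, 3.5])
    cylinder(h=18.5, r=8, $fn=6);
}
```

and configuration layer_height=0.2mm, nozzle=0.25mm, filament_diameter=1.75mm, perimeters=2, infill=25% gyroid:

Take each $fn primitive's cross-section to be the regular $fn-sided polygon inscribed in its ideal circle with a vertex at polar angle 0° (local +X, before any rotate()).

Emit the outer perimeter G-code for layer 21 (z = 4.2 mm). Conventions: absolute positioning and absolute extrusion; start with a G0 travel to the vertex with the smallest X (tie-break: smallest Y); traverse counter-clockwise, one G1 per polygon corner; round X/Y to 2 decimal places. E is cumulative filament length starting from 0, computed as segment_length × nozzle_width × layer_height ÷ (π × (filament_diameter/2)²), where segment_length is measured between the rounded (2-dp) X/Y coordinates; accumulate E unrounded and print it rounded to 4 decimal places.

G0 X0.00 Y0.00 Z4.20
G1 X2.79 Y0.00 E0.0580
G1 X2.50 Y-0.50 E0.0700
G1 X6.50 Y-7.43 E0.2363
G1 X14.50 Y-7.43 E0.4026
G1 X18.50 Y-0.50 E0.5690
G1 X18.21 Y0.00 E0.5810
G1 X27.00 Y0.00 E0.7637
G1 X27.00 Y13.50 E1.0444
G1 X15.13 Y13.50 E1.2911
G1 X13.25 Y16.76 E1.3693
G1 X7.75 Y16.76 E1.4837
G1 X5.87 Y13.50 E1.5619
G1 X0.00 Y13.50 E1.6839
G1 X0.00 Y0.00 E1.9645

At z = 4.2 mm: the 27×13.5 cube contributes its full rectangle; the r=5.5 cylinder at (10.5, 12) gives a regular 6-gon of circumradius 5.5 (constant along its height); the cylinder at (10.5, -0.5): section is a regular 6-gon, circumradius r=8; Merging all regions: the regions partially overlap (shared area 129.78 mm²), so overlapping operands fuse into one piece — 1 connected region. The outline is a single polygon with 14 vertices. Extrusion per mm of travel: 0.25 × 0.2 / (π × 0.875²) = 0.020788. Accumulating E over each segment gives final E = 1.9645.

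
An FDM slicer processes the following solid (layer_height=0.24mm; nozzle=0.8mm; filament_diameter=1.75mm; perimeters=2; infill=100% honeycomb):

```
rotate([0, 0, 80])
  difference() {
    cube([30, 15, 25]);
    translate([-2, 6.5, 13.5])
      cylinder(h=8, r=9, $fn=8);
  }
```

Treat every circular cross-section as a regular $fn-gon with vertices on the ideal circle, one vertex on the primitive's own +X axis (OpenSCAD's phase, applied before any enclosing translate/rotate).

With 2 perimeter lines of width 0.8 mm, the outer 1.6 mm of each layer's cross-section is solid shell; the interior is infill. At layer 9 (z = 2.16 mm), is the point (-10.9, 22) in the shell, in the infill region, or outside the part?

At z = 2.16 mm: the cube (footprint 30×15) is included at this height; the cylinder at (-2, 6.5) is absent (z outside [13.5, 21.5]); Subtracting the remaining from the first: none of the subtracted shapes is present at this height, so the 30×15 cube is unchanged — 1 connected region; (rotated 80° about Z; rotation is an isometry so areas/perimeters/island counts are preserved). Overall, the cross-section is a single solid region. Undo the 80° rotation: the query point maps to (19.773, 14.555) in the un-rotated model frame. The nearest boundary edge runs (30.00, 15.00)→(0.00, 15.00); distance from the point to it = 0.45 mm. The point is inside the cross-section, 0.45 mm from the nearest boundary — within the 1.6 mm shell band (2 × 0.8).

shell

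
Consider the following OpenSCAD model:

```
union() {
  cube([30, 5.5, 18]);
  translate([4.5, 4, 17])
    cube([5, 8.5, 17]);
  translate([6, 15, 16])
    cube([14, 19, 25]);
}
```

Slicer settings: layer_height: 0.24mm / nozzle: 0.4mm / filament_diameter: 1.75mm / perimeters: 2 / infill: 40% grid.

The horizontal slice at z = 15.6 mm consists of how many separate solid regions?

At z = 15.6 mm: the cube is present — its section is the full 30×5.5 rectangle; the cube at (4.5, 4) does not reach this height (z outside [17, 34]); the cube at (6, 15) does not reach this height (z outside [16, 41]); Taking the union: only the 30×5.5 cube is present, so the union is just that shape — 1 connected region. The result has 1 disconnected region.

1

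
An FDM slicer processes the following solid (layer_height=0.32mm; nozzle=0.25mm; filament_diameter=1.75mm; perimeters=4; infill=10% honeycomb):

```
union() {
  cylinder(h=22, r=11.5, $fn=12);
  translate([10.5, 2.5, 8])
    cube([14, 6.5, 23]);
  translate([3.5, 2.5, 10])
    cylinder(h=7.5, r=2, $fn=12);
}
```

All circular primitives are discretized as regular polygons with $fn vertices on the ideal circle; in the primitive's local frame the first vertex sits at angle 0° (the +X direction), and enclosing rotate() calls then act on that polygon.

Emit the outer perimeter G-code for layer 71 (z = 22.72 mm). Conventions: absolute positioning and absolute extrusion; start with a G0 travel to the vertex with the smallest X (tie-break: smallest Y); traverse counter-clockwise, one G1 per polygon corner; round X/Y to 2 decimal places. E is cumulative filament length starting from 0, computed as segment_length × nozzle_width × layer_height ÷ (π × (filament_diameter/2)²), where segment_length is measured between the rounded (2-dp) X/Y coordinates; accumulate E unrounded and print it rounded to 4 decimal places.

G0 X10.50 Y2.50 Z22.72
G1 X24.50 Y2.50 E0.4656
G1 X24.50 Y9.00 E0.6818
G1 X10.50 Y9.00 E1.1475
G1 X10.50 Y2.50 E1.3637

At z = 22.72 mm: the cylinder does not reach this height (z outside [0, 22]); the 14×6.5 cube at (10.5, 2.5) contributes its full rectangle; the cylinder at (3.5, 2.5) does not reach this height (z outside [10, 17.5]); Merging all regions: only the 14×6.5 cube at (10.5, 2.5) is present, so the union is just that shape — 1 connected region. The outline is a single polygon with 4 vertices. Extrusion per mm of travel: 0.25 × 0.32 / (π × 0.875²) = 0.033260. Accumulating E over each segment gives final E = 1.3637.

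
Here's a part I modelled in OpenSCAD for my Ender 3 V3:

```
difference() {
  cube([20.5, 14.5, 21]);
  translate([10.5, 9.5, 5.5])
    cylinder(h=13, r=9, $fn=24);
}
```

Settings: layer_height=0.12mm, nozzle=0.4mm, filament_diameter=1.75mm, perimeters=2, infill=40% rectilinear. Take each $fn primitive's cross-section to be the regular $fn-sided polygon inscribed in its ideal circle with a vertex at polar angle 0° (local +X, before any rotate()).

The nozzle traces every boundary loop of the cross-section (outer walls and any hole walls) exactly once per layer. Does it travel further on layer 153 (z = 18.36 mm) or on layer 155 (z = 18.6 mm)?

layer 153 (z = 18.36 mm)

Layer 153 (z = 18.36): the 20.5×14.5 cube contributes its full rectangle (perimeter 70.00 mm); the r=9 cylinder at (10.5, 9.5) contributes a regular 24-gon of circumradius 9 (perimeter = 2·24·9.000·sin(180°/24) = 56.39 mm); Subtracting the remaining from the first: starting from the 20.5×14.5 cube, the r=9 cylinder at (10.5, 9.5) partially overlaps it — only the 210.39 mm² overlap (of its 251.57 mm²) is removed, clipping the outline — boundary = 94.03 mm. So its perimeter = 94.03 mm. Layer 155 (z = 18.6): the cube is present — its section is the full 20.5×14.5 rectangle (perimeter 70.00 mm); the cylinder at (10.5, 9.5) does not reach this height (z outside [5.5, 18.5]); After the difference (first − rest): none of the subtracted shapes is present at this height, so the 20.5×14.5 cube is unchanged — boundary = 70.00 mm. So its perimeter = 70.00 mm. Layer 153 is larger (94.03 vs 70.00 mm).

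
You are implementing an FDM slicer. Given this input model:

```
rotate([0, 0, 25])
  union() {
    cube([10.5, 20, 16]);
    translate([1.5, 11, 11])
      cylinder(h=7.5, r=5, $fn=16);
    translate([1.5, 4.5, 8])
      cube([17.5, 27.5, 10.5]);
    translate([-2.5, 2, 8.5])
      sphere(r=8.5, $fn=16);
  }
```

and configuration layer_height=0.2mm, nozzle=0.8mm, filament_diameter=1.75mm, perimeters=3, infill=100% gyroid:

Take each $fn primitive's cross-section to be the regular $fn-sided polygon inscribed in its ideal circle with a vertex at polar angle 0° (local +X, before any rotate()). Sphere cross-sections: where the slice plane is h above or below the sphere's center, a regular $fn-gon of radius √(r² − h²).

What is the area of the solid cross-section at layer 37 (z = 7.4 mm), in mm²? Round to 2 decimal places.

382.11 mm²

At z = 7.4 mm: the 10.5×20 cube contributes its full rectangle (area 210.00 mm²); the cylinder at (1.5, 11) is not intersected at this z (z outside [11, 18.5]); the cube at (1.5, 4.5) does not reach this height (z outside [8, 18.5]); the r=8.5 sphere at (-2.5, 2) slices to a regular 16-gon of circumradius 8.429 (√(r²−h²) with h=1.1 from center) (area = (16/2)·8.429²·sin(360°/16) = 217.49 mm²); Combining (union): the regions partially overlap — summed areas 427.49 mm² minus the doubly-counted overlap 45.38 mm² gives 382.11 mm² — area = 382.11 mm²; (rotated 25° about Z; rotation is an isometry so areas/perimeters/island counts are preserved). Overall, the cross-section is a single solid region. Net area = 382.11 mm².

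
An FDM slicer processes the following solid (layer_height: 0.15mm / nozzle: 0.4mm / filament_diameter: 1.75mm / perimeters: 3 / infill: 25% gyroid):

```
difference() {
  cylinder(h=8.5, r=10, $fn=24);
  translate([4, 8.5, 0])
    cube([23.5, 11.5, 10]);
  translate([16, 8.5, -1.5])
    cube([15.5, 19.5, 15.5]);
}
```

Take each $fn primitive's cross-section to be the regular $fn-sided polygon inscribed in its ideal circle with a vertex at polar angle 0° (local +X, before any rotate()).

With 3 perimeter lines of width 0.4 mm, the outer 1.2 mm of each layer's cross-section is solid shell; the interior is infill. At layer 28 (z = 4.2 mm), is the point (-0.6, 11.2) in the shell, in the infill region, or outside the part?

At z = 4.2 mm: the r=10 cylinder contributes a regular 24-gon of circumradius 10; the cube at (4, 8.5) (footprint 23.5×11.5) is included at this height; the 15.5×19.5 cube at (16, 8.5) contributes its full rectangle; After the difference (first − rest): starting from the r=10 cylinder, the 23.5×11.5 cube at (4, 8.5) partially overlaps it — only the 0.38 mm² overlap (of its 270.25 mm²) is removed, clipping the outline; the 15.5×19.5 cube at (16, 8.5) misses the remaining region (no effect) — 1 connected region. Overall, the cross-section is a single solid region. The nearest boundary edge runs (-2.59, 9.66)→(0.00, 10.00); distance from the point to it = 1.27 mm. The point is not inside any of the regions above, so it lies outside the cross-section (1.27 mm from the nearest boundary).

outside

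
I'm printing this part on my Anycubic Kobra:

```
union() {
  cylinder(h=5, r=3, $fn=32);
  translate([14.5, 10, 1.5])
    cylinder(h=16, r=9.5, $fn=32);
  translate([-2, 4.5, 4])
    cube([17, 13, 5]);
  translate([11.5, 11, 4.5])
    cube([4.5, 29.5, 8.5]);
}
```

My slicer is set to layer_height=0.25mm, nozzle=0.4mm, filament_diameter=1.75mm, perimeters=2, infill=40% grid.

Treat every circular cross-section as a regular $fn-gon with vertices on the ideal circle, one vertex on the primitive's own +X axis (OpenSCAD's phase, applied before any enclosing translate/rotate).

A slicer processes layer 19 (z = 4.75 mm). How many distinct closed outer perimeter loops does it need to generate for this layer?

2

At z = 4.75 mm: the cylinder: section is a regular 32-gon, circumradius r=3; the r=9.5 cylinder at (14.5, 10) gives a regular 32-gon of circumradius 9.5 (constant along its height); the cube at (-2, 4.5) (footprint 17×13) is included at this height; the cube at (11.5, 11) is present — its section is the full 4.5×29.5 rectangle; Merging all regions: the regions partially overlap (shared area 155.71 mm²), so overlapping operands fuse into one piece — 2 connected regions. The result has 2 disconnected regions.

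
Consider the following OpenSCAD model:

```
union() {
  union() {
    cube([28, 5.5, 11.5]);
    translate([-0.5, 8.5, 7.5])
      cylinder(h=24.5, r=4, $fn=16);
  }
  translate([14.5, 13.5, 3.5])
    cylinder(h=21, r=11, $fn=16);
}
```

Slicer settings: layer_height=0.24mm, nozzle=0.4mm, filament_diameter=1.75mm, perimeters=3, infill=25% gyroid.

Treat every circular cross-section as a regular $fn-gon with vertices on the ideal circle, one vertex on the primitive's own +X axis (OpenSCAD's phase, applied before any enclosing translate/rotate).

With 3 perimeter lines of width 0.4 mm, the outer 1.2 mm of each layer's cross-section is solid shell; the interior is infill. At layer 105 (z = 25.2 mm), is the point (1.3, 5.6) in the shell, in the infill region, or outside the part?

At z = 25.2 mm: the cube does not reach this height (z outside [0, 11.5]); the r=4 cylinder at (-0.5, 8.5) contributes a regular 16-gon of circumradius 4; Taking the union: only the r=4 cylinder at (-0.5, 8.5) is present, so the union is just that shape — 1 connected region; the cylinder at (14.5, 13.5) is not intersected at this z (z outside [3.5, 24.5]); Merging all regions: only the result so far is present, so the union is just that shape — 1 connected region. Overall, the cross-section is a single solid region. The nearest boundary edge runs (1.03, 4.80)→(2.33, 5.67); distance from the point to it = 0.51 mm. The point is inside the cross-section, 0.51 mm from the nearest boundary — within the 1.2 mm shell band (3 × 0.4).

shell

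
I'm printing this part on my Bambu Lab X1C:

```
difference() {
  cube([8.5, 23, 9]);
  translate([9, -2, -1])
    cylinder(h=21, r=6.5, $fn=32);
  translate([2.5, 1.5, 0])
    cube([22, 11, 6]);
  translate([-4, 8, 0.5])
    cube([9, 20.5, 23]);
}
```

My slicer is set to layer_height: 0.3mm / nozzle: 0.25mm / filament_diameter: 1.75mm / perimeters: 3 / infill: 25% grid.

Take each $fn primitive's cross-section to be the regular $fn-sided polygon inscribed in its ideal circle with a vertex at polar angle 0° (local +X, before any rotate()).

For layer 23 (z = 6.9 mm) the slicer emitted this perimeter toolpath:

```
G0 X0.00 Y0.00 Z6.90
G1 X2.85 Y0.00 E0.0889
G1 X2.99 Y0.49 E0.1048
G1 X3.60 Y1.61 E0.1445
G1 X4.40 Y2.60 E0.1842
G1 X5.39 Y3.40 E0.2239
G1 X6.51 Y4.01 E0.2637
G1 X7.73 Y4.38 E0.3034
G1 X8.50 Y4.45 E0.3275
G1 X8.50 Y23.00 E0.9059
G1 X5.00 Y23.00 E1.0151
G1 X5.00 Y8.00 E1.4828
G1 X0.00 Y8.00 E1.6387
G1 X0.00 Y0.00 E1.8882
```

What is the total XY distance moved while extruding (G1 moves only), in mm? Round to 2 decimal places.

60.55 mm

Sum the Euclidean lengths of each G1 segment: total = 60.55 mm.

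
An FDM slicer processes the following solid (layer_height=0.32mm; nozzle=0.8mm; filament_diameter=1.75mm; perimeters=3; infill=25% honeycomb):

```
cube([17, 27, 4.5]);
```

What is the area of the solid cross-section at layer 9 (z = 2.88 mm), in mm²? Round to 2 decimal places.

At z = 2.88 mm: the cube (footprint 17×27) is included at this height (area 459.00 mm²). Overall, the cross-section is a single solid region. Net area = 459.00 mm².

459.00 mm²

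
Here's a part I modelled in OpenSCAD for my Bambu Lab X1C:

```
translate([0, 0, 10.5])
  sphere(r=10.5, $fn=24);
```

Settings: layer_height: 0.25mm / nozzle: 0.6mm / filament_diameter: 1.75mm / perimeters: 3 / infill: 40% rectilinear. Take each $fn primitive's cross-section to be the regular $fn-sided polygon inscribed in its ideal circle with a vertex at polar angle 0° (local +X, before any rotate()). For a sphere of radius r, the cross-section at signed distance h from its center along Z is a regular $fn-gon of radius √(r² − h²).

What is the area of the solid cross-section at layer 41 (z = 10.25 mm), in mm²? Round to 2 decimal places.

At z = 10.25 mm: the sphere: section is a regular 24-gon, circumradius = √(r²−h²) = √(10.5²−0.25²) = 10.497 (area = (24/2)·10.497²·sin(360°/24) = 342.22 mm²). Overall, the cross-section is a single solid region. Net area = 342.22 mm².

342.22 mm²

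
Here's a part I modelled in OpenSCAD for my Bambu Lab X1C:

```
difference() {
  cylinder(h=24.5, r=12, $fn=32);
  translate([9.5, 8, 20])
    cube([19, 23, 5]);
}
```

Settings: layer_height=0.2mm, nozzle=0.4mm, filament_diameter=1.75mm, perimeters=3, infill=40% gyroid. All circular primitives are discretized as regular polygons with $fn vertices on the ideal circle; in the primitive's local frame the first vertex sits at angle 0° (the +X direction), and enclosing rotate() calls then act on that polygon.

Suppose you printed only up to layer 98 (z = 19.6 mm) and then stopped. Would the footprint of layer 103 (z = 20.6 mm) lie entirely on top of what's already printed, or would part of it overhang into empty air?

Compare the two slices. At z = 19.6: the r=12 cylinder gives a regular 32-gon of circumradius 12 (constant along its height) (area = (32/2)·12.000²·sin(360°/32) = 449.49 mm²); the cube at (9.5, 8) does not reach this height (z outside [20, 25]); Subtracting the remaining from the first: none of the subtracted shapes is present at this height, so the r=12 cylinder is unchanged — area = 449.49 mm². At z = 20.6: the r=12 cylinder gives a regular 32-gon of circumradius 12 (constant along its height) (area = (32/2)·12.000²·sin(360°/32) = 449.49 mm²); the 19×23 cube at (9.5, 8) contributes its full rectangle (area 437.00 mm²); After the difference (first − rest): starting from the r=12 cylinder (449.49 mm²), the 19×23 cube at (9.5, 8) misses the remaining region (no effect) — area = 449.49 mm². Checking containment: the cross-section at z = 20.6 is a subset of the cross-section at z = 19.6.

entirely on top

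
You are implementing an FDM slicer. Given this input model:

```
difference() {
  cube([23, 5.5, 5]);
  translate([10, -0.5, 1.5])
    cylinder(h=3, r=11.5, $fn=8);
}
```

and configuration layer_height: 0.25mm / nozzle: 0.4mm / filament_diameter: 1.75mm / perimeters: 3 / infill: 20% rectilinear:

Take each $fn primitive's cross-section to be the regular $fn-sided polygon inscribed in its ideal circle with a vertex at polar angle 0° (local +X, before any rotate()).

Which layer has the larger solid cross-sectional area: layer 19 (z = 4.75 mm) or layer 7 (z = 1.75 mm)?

Layer 19 (z = 4.75): the cube is present — its section is the full 23×5.5 rectangle (area 126.50 mm²); the cylinder at (10, -0.5) is absent (z outside [1.5, 4.5]); Subtracting the remaining from the first: none of the subtracted shapes is present at this height, so the 23×5.5 cube is unchanged — area = 126.50 mm². So its area = 126.50 mm². Layer 7 (z = 1.75): the cube (footprint 23×5.5) is included at this height (area 126.50 mm²); the r=11.5 cylinder at (10, -0.5) contributes a regular 8-gon of circumradius 11.5 (area = (8/2)·11.500²·sin(360°/8) = 374.06 mm²); After the difference (first − rest): starting from the 23×5.5 cube (126.50 mm²), the r=11.5 cylinder at (10, -0.5) partially overlaps it — only the 109.67 mm² overlap (of its 374.06 mm²) is removed, clipping the outline — area = 16.83 mm². So its area = 16.83 mm². Layer 19 is larger (126.50 vs 16.83 mm²).

layer 19 (z = 4.75 mm)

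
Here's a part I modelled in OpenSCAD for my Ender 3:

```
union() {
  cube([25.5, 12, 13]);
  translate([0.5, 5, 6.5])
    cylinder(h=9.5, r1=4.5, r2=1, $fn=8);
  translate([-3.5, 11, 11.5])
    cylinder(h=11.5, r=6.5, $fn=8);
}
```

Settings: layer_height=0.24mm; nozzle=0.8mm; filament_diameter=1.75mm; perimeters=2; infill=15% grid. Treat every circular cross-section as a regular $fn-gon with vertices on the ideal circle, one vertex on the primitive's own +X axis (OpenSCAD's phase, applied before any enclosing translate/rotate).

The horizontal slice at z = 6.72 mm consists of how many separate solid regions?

1

At z = 6.72 mm: the cube is present — its section is the full 25.5×12 rectangle; the cone at (0.5, 5) contributes a regular 8-gon of circumradius 4.419 (interpolated between r1=4.5 and r2=1 at t=0.023); the cylinder at (-3.5, 11) is absent (z outside [11.5, 23]); Taking the union: the regions partially overlap (shared area 31.93 mm²), so overlapping operands fuse into one piece — 1 connected region. The result has 1 disconnected region.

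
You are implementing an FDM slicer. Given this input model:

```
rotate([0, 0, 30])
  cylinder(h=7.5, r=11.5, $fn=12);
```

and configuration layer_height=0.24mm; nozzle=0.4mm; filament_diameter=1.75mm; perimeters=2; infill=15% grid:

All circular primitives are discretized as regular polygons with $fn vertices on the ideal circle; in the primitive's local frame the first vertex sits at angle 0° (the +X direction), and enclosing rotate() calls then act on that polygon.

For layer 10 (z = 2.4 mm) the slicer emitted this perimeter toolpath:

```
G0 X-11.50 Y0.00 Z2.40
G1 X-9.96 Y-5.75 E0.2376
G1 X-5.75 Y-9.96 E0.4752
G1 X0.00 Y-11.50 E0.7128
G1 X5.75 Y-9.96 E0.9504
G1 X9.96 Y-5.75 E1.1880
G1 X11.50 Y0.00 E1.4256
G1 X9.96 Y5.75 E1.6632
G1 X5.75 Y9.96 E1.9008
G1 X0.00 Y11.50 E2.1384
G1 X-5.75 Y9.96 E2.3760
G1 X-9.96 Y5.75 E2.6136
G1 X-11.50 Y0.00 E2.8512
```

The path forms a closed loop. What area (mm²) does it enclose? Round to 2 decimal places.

Apply the shoelace formula to the sequence of (X, Y) vertices; enclosed area = 396.78 mm².

396.78 mm²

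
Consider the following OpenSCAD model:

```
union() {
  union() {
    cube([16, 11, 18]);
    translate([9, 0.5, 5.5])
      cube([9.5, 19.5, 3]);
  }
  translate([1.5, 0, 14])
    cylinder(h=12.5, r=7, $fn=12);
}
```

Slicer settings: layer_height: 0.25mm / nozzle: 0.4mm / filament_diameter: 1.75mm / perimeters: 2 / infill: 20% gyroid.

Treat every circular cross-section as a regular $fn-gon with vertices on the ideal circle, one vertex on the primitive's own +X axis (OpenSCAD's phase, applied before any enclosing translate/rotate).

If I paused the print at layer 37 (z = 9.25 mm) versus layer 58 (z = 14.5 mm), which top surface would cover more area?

layer 58 (z = 14.5 mm)

Layer 37 (z = 9.25): the cube (footprint 16×11) is included at this height (area 176.00 mm²); the cube at (9, 0.5) is not intersected at this z (z outside [5.5, 8.5]); Combining (union): only the 16×11 cube is present, so the union is just that shape — area = 176.00 mm²; the cylinder at (1.5, 0) is not intersected at this z (z outside [14, 26.5]); Combining (union): only that combined region is present, so the union is just that shape — area = 176.00 mm². So its area = 176.00 mm². Layer 58 (z = 14.5): the cube (footprint 16×11) is included at this height (area 176.00 mm²); the cube at (9, 0.5) is not intersected at this z (z outside [5.5, 8.5]); Merging all regions: only the 16×11 cube is present, so the union is just that shape — area = 176.00 mm²; the r=7 cylinder at (1.5, 0) contributes a regular 12-gon of circumradius 7 (area = (12/2)·7.000²·sin(360°/12) = 147.00 mm²); Combining (union): the regions partially overlap — summed areas 323.00 mm² minus the doubly-counted overlap 46.95 mm² gives 276.05 mm² — area = 276.05 mm². So its area = 276.05 mm². Layer 58 is larger (276.05 vs 176.00 mm²).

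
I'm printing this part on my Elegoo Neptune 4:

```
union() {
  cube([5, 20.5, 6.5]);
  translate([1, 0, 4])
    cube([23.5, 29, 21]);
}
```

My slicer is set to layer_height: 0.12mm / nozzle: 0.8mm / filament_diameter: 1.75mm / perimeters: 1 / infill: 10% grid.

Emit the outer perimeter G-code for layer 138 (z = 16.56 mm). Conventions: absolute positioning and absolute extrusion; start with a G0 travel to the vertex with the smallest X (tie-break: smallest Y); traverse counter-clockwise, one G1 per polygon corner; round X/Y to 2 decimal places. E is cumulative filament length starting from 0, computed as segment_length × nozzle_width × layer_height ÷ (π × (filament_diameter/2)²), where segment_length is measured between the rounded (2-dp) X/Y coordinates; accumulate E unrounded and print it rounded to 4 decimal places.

At z = 16.56 mm: the cube does not reach this height (z outside [0, 6.5]); the cube at (1, 0) (footprint 23.5×29) is included at this height; Combining (union): only the 23.5×29 cube at (1, 0) is present, so the union is just that shape — 1 connected region. The outline is a single polygon with 4 vertices. Extrusion per mm of travel: 0.8 × 0.12 / (π × 0.875²) = 0.039912. Accumulating E over each segment gives final E = 4.1908.

G0 X1.00 Y0.00 Z16.56
G1 X24.50 Y0.00 E0.9379
G1 X24.50 Y29.00 E2.0954
G1 X1.00 Y29.00 E3.0333
G1 X1.00 Y0.00 E4.1908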